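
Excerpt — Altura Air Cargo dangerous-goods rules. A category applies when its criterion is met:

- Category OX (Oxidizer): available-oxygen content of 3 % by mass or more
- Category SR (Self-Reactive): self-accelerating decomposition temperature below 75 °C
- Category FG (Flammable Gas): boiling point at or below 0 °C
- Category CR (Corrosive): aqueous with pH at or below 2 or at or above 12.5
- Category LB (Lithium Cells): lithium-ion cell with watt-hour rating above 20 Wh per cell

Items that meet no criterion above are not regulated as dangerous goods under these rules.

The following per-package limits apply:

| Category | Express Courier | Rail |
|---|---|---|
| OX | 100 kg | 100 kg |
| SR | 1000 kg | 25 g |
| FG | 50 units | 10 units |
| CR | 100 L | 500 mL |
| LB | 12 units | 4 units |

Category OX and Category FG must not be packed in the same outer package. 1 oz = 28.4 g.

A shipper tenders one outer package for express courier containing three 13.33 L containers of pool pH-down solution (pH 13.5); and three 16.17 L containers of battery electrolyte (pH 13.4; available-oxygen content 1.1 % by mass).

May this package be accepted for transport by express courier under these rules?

The pool pH-down solution has pH 13.5, which is ≥ 12.5, so it is Category CR (Corrosive).
pH 13.4 meets the Category CR criterion (Corrosive), so the battery electrolyte is Category CR.
Category CR net quantity: (three 13.33 L containers = 39.99 L) + (three 16.17 L containers = 48.51 L) = 88.5 L.
88.5 L ≤ 100 L (express courier limit, Category CR) — within limit.

Yes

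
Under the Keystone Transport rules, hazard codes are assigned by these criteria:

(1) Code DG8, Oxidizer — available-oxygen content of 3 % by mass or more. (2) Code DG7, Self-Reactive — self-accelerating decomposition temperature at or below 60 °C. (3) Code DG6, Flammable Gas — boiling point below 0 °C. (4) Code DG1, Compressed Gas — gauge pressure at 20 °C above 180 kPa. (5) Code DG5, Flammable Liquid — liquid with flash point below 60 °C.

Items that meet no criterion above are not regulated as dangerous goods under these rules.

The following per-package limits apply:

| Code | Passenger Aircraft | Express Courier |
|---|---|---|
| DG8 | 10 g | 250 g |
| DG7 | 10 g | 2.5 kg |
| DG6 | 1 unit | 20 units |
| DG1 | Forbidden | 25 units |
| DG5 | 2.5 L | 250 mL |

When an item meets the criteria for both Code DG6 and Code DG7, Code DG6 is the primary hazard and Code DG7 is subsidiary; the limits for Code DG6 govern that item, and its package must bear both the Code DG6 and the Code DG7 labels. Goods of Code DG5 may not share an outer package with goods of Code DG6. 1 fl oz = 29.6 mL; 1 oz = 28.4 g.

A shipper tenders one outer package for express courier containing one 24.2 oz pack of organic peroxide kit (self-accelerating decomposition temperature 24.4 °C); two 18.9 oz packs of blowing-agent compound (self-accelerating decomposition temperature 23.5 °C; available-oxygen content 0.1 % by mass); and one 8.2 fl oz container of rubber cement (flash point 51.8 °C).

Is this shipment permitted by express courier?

The organic peroxide kit has self-accelerating decomposition temperature 24.4 °C, which is ≤ 60 °C, so it is Code DG7 (Self-Reactive).
Self-accelerating decomposition temperature 23.5 °C meets the Code DG7 criterion (Self-Reactive), so the blowing-agent compound is Code DG7.
Rubber cement: flash point 51.8 °C < 60 °C → Code DG5 (Flammable Liquid).
Code DG7 net quantity: (one 24.2 oz pack = 687.28 g) + (two 18.9 oz packs = 1073.52 g) = 1760.8 g.
1760.8 g ≤ 2.5 kg (express courier limit, Code DG7) — within limit.
Code DG5 quantity: one 8.2 fl oz container = 242.72 mL.
That is within the Code DG5 express courier limit of 250 mL.
The segregation rule (Code DG5 with Code DG6) does not apply to Code DG7 with Code DG5.
Every hazard code is within its express courier limit and no segregation rule is violated.

Yes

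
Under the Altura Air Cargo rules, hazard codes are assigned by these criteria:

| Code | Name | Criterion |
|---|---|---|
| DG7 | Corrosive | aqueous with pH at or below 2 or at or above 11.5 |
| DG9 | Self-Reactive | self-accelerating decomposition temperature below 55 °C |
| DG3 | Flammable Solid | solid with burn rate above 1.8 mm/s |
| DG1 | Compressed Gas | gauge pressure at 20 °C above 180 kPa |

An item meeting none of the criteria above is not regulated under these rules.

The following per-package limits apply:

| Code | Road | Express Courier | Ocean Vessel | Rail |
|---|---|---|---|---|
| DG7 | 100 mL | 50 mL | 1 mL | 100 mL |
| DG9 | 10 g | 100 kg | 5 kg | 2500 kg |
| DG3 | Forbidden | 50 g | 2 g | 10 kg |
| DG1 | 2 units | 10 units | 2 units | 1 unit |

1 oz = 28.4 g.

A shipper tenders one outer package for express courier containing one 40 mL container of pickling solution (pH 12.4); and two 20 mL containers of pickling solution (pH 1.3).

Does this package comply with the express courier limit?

Pickling solution: pH 12.4 ≥ 11.5 → Code DG7 (Corrosive).
The pickling solution has pH 1.3, which is ≤ 2, so it is Code DG7 (Corrosive).
Total Code DG7: 40 mL + (two 20 mL containers = 40 mL) = 80 mL.
That exceeds the Code DG7 express courier limit of 50 mL.

No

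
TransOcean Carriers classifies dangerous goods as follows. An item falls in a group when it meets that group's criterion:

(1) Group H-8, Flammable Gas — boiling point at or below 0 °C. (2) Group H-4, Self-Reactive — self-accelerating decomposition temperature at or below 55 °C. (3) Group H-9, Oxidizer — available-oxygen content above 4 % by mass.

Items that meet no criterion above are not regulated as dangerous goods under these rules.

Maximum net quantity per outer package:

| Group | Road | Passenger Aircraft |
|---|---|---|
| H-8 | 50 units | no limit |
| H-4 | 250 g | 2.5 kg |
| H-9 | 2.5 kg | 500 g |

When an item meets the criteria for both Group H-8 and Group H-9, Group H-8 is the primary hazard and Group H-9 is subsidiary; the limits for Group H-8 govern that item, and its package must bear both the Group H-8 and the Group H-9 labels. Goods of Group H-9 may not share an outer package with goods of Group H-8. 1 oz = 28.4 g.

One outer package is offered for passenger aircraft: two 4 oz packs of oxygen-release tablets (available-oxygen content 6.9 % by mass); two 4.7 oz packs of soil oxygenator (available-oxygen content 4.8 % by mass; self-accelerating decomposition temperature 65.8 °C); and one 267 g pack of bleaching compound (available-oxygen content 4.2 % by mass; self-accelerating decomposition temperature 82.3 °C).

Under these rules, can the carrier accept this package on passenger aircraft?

No

The oxygen-release tablets have available-oxygen content 6.9 % by mass, which is > 4 % by mass, so they are Group H-9 (Oxidizer).
The soil oxygenator has available-oxygen content 4.8 % by mass, which is > 4 % by mass, so it is Group H-9 (Oxidizer).
With available-oxygen content 4.2 % by mass (> 4 % by mass), the bleaching compound falls in Group H-9.
Group H-9 net quantity: (two 4 oz packs = 227.2 g) + (two 4.7 oz packs = 266.96 g) + 267 g = 761.16 g.
761.16 g exceeds the passenger aircraft limit of 500 g for Group H-9.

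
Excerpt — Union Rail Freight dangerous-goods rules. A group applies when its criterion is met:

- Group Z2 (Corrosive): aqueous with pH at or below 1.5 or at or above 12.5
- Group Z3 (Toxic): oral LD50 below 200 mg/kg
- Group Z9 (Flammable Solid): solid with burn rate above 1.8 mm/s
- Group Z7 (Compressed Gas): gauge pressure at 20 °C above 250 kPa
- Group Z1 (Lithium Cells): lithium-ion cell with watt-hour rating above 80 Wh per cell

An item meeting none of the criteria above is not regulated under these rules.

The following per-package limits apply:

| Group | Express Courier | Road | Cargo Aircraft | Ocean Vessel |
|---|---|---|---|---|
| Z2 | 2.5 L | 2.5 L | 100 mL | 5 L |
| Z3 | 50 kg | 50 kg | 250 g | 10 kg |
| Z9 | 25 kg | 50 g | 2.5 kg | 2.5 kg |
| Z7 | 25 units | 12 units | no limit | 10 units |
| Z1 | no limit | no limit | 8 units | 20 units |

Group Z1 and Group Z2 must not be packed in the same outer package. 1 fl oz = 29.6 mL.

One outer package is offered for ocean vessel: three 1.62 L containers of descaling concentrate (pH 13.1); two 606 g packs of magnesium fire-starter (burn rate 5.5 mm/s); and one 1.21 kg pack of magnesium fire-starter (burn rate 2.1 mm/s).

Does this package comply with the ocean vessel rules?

pH 13.1 meets the Group Z2 criterion (Corrosive), so the descaling concentrate is Group Z2.
With burn rate 5.5 mm/s (> 1.8 mm/s), the magnesium fire-starter falls in Group Z9.
The magnesium fire-starter has burn rate 2.1 mm/s, which is > 1.8 mm/s, so it is Group Z9 (Flammable Solid).
Total Group Z9: (two 606 g packs = 1.212 kg) + 1.21 kg = 2.422 kg.
2.422 kg ≤ 2.5 kg (ocean vessel limit, Group Z9) — within limit.
Group Z2 quantity: three 1.62 L containers = 4.86 L.
That is within the Group Z2 ocean vessel limit of 5 L.
The segregation rule (Group Z1 with Group Z2) does not apply to Group Z9 with Group Z2.
Every hazard group is within its ocean vessel limit and no segregation rule is violated.

Yes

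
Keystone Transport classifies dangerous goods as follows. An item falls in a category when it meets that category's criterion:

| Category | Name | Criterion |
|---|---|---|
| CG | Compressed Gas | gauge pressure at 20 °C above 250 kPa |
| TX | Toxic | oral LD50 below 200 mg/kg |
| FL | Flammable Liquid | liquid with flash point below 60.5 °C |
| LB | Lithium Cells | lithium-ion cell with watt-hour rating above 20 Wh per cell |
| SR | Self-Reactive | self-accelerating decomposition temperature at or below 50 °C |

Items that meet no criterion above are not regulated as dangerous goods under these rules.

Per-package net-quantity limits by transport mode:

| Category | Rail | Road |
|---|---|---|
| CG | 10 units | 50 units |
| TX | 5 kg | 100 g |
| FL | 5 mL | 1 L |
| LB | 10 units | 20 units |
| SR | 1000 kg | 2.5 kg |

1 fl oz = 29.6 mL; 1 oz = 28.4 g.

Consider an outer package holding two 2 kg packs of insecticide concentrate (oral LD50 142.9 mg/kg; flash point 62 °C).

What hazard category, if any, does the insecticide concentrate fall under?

Category TX

Insecticide concentrate: oral LD50 142.9 mg/kg < 200 mg/kg → Category TX (Toxic).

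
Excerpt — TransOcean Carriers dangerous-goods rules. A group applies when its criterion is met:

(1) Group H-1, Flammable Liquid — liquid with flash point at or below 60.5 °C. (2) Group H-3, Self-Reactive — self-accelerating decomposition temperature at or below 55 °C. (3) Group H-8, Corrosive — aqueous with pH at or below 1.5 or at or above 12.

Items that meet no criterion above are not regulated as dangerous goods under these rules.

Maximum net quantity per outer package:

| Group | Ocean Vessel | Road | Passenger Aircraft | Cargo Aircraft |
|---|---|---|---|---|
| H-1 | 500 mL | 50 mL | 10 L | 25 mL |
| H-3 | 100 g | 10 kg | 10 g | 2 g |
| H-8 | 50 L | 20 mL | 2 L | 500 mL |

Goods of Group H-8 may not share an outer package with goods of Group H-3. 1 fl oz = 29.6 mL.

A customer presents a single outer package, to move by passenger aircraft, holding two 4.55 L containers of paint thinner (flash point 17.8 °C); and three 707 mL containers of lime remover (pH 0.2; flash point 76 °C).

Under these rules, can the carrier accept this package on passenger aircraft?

Flash point 17.8 °C meets the Group H-1 criterion (Flammable Liquid), so the paint thinner is Group H-1.
pH 0.2 meets the Group H-8 criterion (Corrosive), so the lime remover is Group H-8.
Group H-8 quantity: three 707 mL containers = 2.121 L.
2.121 L exceeds the passenger aircraft limit of 2 L for Group H-8.
Group H-1 quantity: two 4.55 L containers = 9.1 L.
9.1 L ≤ 10 L (passenger aircraft limit, Group H-1) — within limit.
The segregation rule (Group H-8 with Group H-3) does not apply to Group H-8 with Group H-1.

No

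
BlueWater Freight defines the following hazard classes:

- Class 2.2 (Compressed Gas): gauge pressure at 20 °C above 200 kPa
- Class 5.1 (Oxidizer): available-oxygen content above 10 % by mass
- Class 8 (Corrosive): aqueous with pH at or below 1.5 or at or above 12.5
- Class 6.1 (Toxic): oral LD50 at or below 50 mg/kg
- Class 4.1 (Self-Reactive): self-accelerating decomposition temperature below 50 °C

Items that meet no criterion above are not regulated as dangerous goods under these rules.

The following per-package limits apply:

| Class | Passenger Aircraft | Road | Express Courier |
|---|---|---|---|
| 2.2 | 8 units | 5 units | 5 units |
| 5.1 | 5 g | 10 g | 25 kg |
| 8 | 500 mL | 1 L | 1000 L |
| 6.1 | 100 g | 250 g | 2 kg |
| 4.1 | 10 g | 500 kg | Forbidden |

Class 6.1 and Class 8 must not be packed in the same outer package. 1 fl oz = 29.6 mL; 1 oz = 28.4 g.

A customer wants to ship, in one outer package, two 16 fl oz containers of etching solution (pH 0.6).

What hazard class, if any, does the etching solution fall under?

Class 8

The etching solution has pH 0.6, which is ≤ 1.5, so it is Class 8 (Corrosive).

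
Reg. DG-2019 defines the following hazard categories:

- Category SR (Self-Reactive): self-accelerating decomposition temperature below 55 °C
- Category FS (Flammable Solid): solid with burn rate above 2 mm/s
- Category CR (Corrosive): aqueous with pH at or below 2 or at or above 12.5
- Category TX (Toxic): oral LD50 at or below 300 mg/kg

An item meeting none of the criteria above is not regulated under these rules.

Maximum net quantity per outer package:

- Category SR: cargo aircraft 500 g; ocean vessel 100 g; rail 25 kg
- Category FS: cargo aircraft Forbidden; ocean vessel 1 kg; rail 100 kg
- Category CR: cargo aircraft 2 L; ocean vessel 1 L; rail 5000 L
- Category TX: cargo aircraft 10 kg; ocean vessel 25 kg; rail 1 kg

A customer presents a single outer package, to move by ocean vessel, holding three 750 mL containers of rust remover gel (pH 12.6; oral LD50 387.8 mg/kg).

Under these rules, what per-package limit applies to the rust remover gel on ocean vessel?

1 L

Rust remover gel: pH 12.6 ≥ 12.5 → Category CR (Corrosive).
The ocean vessel limit for Category CR is 1 L.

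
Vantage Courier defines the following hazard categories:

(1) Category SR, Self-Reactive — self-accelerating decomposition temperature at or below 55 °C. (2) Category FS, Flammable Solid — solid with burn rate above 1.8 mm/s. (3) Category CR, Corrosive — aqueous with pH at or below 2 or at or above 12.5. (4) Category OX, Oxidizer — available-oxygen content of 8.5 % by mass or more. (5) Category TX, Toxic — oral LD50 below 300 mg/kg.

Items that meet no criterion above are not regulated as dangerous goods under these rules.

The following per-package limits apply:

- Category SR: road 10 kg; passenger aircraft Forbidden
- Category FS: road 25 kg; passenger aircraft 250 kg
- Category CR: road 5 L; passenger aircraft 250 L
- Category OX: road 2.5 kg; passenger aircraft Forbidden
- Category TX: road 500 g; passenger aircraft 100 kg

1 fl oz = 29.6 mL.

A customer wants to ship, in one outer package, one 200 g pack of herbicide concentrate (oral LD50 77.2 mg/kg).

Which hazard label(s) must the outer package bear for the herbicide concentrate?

Herbicide concentrate: oral LD50 77.2 mg/kg < 300 mg/kg → Category TX (Toxic).
Only the Category TX label is required.

Category TX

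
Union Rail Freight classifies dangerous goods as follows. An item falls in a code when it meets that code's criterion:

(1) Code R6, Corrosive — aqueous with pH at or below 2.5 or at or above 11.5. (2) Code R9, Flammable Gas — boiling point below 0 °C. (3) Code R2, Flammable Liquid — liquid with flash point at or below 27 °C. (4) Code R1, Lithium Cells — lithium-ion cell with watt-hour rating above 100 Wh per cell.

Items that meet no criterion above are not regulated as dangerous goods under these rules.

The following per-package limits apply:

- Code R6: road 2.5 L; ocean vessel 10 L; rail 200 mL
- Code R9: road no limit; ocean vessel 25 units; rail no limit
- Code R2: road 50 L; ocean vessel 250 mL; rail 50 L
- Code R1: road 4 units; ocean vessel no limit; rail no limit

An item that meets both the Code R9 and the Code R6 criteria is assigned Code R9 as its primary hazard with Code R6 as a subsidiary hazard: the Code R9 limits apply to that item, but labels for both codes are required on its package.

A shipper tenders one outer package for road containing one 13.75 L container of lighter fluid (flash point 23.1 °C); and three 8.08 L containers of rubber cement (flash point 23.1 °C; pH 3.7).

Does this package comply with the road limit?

Yes

Flash point 23.1 °C meets the Code R2 criterion (Flammable Liquid), so the lighter fluid is Code R2.
With flash point 23.1 °C (≤ 27 °C), the rubber cement falls in Code R2.
Total Code R2: 13.75 L + (three 8.08 L containers = 24.24 L) = 37.99 L.
37.99 L is within the road limit of 50 L for Code R2.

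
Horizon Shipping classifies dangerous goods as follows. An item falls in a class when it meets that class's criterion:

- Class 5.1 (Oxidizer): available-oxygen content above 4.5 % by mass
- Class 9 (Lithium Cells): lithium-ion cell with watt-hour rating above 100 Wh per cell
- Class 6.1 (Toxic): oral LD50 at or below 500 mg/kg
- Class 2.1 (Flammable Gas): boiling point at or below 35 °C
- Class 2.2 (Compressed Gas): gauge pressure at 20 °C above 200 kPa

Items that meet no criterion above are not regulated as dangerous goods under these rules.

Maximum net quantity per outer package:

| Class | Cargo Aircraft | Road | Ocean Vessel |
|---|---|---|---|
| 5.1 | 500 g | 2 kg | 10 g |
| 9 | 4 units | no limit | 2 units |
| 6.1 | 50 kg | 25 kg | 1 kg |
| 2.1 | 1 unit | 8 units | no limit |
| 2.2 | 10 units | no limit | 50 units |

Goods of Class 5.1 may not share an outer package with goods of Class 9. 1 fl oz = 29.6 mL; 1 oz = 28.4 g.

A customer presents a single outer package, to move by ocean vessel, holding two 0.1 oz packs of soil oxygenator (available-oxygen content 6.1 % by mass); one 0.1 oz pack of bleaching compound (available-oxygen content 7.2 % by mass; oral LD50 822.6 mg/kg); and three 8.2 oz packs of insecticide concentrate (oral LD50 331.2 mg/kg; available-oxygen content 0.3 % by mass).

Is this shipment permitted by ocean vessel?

Available-oxygen content 6.1 % by mass meets the Class 5.1 criterion (Oxidizer), so the soil oxygenator is Class 5.1.
Available-oxygen content 7.2 % by mass meets the Class 5.1 criterion (Oxidizer), so the bleaching compound is Class 5.1.
Oral LD50 331.2 mg/kg meets the Class 6.1 criterion (Toxic), so the insecticide concentrate is Class 6.1.
Total Class 5.1: (two 0.1 oz packs = 5.68 g) + (one 0.1 oz pack = 2.84 g) = 8.52 g.
8.52 g is within the ocean vessel limit of 10 g for Class 5.1.
Class 6.1 quantity: three 8.2 oz packs = 698.64 g.
698.64 g is within the ocean vessel limit of 1 kg for Class 6.1.
The segregation rule (Class 5.1 with Class 9) does not apply to Class 5.1 with Class 6.1.
Every hazard class is within its ocean vessel limit and no segregation rule is violated.

Yes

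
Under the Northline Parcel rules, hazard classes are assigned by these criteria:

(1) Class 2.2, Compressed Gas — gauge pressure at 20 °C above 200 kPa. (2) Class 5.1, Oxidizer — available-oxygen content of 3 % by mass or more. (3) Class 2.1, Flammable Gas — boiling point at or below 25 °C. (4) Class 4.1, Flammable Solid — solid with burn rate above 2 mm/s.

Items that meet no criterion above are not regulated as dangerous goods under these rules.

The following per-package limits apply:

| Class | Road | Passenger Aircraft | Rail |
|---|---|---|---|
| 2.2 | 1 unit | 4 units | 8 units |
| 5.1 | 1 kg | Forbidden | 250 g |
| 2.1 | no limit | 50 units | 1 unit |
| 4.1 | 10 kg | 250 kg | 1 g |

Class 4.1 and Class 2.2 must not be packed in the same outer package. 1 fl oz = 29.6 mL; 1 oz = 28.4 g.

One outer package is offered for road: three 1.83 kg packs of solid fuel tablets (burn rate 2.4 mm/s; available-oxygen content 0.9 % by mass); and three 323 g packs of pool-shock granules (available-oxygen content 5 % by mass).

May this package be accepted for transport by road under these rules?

Yes

The solid fuel tablets have burn rate 2.4 mm/s, which is > 2 mm/s, so they are Class 4.1 (Flammable Solid).
Pool-shock granules: available-oxygen content 5 % by mass ≥ 3 % by mass → Class 5.1 (Oxidizer).
Class 5.1 quantity: three 323 g packs = 969 g.
969 g ≤ 1 kg (road limit, Class 5.1) — within limit.
Class 4.1 quantity: three 1.83 kg packs = 5.49 kg.
5.49 kg is within the road limit of 10 kg for Class 4.1.
The segregation rule (Class 4.1 with Class 2.2) does not apply to Class 5.1 with Class 4.1.
Every hazard class is within its road limit and no segregation rule is violated.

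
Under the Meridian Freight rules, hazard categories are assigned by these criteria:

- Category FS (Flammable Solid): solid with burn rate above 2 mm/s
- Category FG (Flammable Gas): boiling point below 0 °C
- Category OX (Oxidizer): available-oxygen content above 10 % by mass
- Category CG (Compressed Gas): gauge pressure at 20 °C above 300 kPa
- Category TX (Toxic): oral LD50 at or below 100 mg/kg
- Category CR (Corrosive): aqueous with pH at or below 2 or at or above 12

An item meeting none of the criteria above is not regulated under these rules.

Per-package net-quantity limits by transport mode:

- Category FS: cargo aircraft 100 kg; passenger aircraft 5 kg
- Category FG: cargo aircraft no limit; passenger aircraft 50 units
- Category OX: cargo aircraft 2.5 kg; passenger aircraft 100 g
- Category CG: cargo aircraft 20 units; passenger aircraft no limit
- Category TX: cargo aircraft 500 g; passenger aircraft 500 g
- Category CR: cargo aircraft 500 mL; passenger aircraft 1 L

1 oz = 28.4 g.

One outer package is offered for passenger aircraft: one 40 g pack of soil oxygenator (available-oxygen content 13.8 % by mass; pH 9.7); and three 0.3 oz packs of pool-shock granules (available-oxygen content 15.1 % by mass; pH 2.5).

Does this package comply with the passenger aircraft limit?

The soil oxygenator has available-oxygen content 13.8 % by mass, which is > 10 % by mass, so it is Category OX (Oxidizer).
Available-oxygen content 15.1 % by mass meets the Category OX criterion (Oxidizer), so the pool-shock granules are Category OX.
Total Category OX: 40 g + (three 0.3 oz packs = 25.56 g) = 65.56 g.
That is within the Category OX passenger aircraft limit of 100 g.

Yes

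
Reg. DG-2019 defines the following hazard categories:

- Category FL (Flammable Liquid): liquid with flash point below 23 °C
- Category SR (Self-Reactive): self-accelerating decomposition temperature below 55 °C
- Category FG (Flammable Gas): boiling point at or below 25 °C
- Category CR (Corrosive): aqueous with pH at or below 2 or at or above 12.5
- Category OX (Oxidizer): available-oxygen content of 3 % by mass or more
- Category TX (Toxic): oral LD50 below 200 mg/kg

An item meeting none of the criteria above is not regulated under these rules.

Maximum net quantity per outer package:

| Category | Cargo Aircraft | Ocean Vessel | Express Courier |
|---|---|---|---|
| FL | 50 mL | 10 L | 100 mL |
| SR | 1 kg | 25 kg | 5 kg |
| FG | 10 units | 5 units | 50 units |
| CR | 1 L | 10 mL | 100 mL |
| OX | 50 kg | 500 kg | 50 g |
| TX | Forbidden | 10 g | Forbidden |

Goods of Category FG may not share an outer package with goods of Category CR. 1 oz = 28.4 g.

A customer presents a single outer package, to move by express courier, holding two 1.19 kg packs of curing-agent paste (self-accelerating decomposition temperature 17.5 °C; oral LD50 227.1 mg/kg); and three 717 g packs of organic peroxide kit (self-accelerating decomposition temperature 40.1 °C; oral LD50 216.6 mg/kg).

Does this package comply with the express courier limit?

With self-accelerating decomposition temperature 17.5 °C (< 55 °C), the curing-agent paste falls in Category SR.
Self-accelerating decomposition temperature 40.1 °C meets the Category SR criterion (Self-Reactive), so the organic peroxide kit is Category SR.
Total Category SR: (two 1.19 kg packs = 2.38 kg) + (three 717 g packs = 2.151 kg) = 4.531 kg.
That is within the Category SR express courier limit of 5 kg.

Yes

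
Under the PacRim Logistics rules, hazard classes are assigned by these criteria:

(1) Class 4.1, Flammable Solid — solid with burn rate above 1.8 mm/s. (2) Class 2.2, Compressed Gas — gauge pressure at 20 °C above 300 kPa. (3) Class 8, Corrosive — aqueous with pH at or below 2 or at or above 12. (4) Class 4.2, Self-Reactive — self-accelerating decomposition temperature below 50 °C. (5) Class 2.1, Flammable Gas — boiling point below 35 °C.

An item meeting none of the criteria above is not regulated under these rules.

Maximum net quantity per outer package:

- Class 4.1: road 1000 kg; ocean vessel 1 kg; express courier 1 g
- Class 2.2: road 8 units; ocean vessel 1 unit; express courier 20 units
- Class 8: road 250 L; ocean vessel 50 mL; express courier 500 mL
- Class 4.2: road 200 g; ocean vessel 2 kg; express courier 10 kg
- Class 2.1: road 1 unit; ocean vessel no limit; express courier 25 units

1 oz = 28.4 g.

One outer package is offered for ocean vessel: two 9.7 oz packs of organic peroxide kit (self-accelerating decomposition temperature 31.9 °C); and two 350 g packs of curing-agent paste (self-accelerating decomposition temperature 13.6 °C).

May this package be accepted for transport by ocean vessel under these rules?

Organic peroxide kit: self-accelerating decomposition temperature 31.9 °C < 50 °C → Class 4.2 (Self-Reactive).
Self-accelerating decomposition temperature 13.6 °C meets the Class 4.2 criterion (Self-Reactive), so the curing-agent paste is Class 4.2.
Total Class 4.2: (two 9.7 oz packs = 550.96 g) + (two 350 g packs = 700 g) = 1250.96 g.
That is within the Class 4.2 ocean vessel limit of 2 kg.

Yes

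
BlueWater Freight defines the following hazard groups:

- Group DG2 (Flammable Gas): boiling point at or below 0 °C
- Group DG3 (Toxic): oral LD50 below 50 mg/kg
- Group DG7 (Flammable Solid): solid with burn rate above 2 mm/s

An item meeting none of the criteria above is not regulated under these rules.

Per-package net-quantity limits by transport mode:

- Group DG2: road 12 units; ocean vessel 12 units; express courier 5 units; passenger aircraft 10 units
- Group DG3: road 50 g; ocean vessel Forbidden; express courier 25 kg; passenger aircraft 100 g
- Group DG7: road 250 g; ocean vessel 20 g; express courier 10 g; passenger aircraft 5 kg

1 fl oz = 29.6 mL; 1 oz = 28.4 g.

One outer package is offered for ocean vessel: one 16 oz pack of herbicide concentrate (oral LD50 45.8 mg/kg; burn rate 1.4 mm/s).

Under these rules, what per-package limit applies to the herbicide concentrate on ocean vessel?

Forbidden

Herbicide concentrate: oral LD50 45.8 mg/kg < 50 mg/kg → Group DG3 (Toxic).
The ocean vessel limit for Group DG3 is Forbidden.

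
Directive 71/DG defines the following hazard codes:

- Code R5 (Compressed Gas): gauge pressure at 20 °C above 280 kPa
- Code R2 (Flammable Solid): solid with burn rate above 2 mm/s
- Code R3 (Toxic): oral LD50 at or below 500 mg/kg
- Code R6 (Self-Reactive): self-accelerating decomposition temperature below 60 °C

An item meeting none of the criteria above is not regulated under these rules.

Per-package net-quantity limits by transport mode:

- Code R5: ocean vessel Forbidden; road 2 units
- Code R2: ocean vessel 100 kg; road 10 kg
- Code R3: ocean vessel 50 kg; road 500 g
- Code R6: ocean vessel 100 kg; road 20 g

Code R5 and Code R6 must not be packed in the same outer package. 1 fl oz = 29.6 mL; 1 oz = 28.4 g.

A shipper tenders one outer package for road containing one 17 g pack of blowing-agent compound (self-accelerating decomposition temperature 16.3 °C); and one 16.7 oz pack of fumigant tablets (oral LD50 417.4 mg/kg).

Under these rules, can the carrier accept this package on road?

Yes

With self-accelerating decomposition temperature 16.3 °C (< 60 °C), the blowing-agent compound falls in Code R6.
With oral LD50 417.4 mg/kg (≤ 500 mg/kg), the fumigant tablets fall in Code R3.
Code R6 quantity: 17 g.
That is within the Code R6 road limit of 20 g.
Code R3 quantity: one 16.7 oz pack = 474.28 g.
474.28 g ≤ 500 g (road limit, Code R3) — within limit.
The segregation rule (Code R5 with Code R6) does not apply to Code R6 with Code R3.
Every hazard code is within its road limit and no segregation rule is violated.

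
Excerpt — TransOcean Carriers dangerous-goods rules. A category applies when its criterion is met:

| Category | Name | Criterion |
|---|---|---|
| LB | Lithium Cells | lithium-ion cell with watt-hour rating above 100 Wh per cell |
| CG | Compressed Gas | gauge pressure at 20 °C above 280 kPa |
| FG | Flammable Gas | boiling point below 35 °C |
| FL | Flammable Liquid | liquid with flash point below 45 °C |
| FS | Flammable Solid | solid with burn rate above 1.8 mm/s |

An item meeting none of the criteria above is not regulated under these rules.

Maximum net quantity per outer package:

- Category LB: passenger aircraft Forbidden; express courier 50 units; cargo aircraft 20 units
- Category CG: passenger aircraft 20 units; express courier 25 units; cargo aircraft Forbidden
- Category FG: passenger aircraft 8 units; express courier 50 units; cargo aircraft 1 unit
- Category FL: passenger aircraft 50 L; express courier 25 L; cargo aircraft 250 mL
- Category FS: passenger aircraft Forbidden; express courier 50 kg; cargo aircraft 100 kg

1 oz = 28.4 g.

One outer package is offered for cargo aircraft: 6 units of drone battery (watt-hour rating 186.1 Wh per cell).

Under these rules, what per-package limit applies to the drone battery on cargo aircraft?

The drone battery has watt-hour rating 186.1 Wh per cell, which is > 100 Wh per cell, so it is Category LB (Lithium Cells).
The cargo aircraft limit for Category LB is 20 units.

20 units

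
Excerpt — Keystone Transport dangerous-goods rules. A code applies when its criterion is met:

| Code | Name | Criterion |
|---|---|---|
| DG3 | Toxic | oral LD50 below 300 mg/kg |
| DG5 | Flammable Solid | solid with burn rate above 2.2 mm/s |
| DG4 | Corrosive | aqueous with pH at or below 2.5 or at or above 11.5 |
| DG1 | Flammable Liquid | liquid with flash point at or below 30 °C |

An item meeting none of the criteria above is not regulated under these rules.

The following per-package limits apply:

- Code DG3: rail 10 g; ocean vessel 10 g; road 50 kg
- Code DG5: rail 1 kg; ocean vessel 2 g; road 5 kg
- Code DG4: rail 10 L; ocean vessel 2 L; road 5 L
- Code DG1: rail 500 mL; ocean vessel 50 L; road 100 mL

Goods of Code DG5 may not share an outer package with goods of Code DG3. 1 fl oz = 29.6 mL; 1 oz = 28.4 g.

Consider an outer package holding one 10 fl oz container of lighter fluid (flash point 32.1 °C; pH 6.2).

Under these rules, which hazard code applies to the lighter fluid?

pH 6.2 is between 2.5 and 11.5, so Code DG4 does not apply.
flash point 32.1 °C is not below 30 °C, so Code DG1 does not apply.
No criterion is met, so the item is not regulated.

Not regulated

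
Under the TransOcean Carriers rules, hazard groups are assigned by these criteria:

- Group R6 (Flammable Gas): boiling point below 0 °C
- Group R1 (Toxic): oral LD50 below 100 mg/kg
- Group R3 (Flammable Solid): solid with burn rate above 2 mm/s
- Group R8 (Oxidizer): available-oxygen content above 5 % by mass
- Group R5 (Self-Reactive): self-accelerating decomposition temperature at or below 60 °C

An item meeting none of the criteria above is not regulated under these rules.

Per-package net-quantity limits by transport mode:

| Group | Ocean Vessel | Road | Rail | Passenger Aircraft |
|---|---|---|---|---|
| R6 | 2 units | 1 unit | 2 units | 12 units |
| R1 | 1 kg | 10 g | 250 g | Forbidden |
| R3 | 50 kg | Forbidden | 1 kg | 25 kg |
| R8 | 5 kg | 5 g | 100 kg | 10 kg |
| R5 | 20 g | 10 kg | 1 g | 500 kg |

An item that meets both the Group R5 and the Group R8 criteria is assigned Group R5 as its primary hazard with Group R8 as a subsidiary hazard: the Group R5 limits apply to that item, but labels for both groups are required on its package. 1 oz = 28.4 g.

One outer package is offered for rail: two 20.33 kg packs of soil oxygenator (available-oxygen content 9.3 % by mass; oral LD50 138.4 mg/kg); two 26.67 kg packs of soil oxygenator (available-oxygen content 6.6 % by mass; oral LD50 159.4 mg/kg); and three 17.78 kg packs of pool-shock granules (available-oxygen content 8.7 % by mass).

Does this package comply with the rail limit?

With available-oxygen content 9.3 % by mass (> 5 % by mass), the soil oxygenator falls in Group R8.
Available-oxygen content 6.6 % by mass meets the Group R8 criterion (Oxidizer), so the soil oxygenator is Group R8.
With available-oxygen content 8.7 % by mass (> 5 % by mass), the pool-shock granules fall in Group R8.
Group R8 net quantity: (two 20.33 kg packs = 40.66 kg) + (two 26.67 kg packs = 53.34 kg) + (three 17.78 kg packs = 53.34 kg) = 147.34 kg.
147.34 kg exceeds the rail limit of 100 kg for Group R8.

No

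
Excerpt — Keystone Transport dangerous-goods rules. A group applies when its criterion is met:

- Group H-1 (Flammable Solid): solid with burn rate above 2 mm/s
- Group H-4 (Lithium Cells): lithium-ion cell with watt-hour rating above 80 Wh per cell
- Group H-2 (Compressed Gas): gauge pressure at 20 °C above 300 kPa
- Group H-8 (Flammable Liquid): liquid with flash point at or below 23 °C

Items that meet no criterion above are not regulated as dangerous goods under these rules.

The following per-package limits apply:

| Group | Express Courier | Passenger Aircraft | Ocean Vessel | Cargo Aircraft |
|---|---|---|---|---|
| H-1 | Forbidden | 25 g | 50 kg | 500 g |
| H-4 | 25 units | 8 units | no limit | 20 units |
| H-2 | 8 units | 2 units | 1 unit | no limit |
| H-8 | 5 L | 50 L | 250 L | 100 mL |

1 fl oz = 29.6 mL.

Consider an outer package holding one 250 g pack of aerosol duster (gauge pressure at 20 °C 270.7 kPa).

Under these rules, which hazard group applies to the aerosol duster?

gauge pressure at 20 °C 270.7 kPa is not above 300 kPa, so Group H-2 does not apply.
No criterion is met, so the item is not regulated.

Not regulated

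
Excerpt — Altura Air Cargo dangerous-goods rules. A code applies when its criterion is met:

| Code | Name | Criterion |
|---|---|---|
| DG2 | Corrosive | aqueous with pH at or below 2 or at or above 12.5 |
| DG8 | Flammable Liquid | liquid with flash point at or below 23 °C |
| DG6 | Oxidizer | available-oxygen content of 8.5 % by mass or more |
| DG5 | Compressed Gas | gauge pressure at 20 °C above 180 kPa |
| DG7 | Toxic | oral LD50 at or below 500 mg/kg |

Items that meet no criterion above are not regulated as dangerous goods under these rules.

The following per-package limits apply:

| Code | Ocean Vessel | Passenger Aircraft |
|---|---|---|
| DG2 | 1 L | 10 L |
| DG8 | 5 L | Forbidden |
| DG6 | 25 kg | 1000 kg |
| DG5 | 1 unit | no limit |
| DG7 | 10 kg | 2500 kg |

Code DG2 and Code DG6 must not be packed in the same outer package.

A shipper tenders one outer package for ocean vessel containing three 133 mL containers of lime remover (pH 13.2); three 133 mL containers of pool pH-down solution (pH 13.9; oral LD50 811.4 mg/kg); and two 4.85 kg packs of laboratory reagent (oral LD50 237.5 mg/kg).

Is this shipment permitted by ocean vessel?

With pH 13.2 (≥ 12.5), the lime remover falls in Code DG2.
pH 13.9 meets the Code DG2 criterion (Corrosive), so the pool pH-down solution is Code DG2.
With oral LD50 237.5 mg/kg (≤ 500 mg/kg), the laboratory reagent falls in Code DG7.
Code DG2 net quantity: (three 133 mL containers = 399 mL) + (three 133 mL containers = 399 mL) = 798 mL.
798 mL ≤ 1 L (ocean vessel limit, Code DG2) — within limit.
Code DG7 quantity: two 4.85 kg packs = 9.7 kg.
9.7 kg is within the ocean vessel limit of 10 kg for Code DG7.
The segregation rule (Code DG2 with Code DG6) does not apply to Code DG2 with Code DG7.
Every hazard code is within its ocean vessel limit and no segregation rule is violated.

Yes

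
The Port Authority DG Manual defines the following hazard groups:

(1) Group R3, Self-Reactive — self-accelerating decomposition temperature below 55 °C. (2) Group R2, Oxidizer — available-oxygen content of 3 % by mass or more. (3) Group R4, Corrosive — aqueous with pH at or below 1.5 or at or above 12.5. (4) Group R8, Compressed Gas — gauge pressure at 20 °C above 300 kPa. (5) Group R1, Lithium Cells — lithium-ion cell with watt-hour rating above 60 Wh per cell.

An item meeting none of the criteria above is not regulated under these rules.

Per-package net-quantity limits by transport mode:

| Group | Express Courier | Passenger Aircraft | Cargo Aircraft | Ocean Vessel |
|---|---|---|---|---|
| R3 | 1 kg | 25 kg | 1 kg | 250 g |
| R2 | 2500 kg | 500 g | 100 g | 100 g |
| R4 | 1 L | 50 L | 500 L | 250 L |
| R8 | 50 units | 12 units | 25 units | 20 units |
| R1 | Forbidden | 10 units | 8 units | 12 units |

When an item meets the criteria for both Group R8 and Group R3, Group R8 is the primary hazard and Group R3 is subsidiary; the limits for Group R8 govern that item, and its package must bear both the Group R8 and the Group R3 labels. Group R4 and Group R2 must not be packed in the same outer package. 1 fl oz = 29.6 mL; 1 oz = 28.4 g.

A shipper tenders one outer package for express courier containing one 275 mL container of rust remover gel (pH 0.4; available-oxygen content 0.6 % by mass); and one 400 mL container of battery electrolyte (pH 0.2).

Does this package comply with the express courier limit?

Yes

pH 0.4 meets the Group R4 criterion (Corrosive), so the rust remover gel is Group R4.
pH 0.2 meets the Group R4 criterion (Corrosive), so the battery electrolyte is Group R4.
Total Group R4: 275 mL + 400 mL = 675 mL.
675 mL ≤ 1 L (express courier limit, Group R4) — within limit.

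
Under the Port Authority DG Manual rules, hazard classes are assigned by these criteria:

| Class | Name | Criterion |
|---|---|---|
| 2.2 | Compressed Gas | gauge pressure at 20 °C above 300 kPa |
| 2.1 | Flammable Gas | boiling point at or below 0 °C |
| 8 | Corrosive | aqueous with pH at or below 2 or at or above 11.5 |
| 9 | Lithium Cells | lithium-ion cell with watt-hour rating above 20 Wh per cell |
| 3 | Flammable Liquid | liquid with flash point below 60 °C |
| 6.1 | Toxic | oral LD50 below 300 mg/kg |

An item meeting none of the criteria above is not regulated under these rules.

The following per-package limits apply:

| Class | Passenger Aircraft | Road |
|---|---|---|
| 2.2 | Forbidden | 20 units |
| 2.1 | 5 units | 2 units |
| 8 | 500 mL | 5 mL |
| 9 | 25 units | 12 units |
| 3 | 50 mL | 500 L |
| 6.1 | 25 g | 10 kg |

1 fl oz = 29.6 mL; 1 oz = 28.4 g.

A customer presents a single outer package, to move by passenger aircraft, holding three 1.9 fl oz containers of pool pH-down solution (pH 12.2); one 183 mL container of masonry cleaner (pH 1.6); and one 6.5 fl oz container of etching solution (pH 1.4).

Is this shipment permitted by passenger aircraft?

No

With pH 12.2 (≥ 11.5), the pool pH-down solution falls in Class 8.
With pH 1.6 (≤ 2), the masonry cleaner falls in Class 8.
Etching solution: pH 1.4 ≤ 2 → Class 8 (Corrosive).
Total Class 8: (three 1.9 fl oz containers = 168.72 mL) + 183 mL + (one 6.5 fl oz container = 192.4 mL) = 544.12 mL.
544.12 mL > 500 mL (passenger aircraft limit, Class 8) — over the limit.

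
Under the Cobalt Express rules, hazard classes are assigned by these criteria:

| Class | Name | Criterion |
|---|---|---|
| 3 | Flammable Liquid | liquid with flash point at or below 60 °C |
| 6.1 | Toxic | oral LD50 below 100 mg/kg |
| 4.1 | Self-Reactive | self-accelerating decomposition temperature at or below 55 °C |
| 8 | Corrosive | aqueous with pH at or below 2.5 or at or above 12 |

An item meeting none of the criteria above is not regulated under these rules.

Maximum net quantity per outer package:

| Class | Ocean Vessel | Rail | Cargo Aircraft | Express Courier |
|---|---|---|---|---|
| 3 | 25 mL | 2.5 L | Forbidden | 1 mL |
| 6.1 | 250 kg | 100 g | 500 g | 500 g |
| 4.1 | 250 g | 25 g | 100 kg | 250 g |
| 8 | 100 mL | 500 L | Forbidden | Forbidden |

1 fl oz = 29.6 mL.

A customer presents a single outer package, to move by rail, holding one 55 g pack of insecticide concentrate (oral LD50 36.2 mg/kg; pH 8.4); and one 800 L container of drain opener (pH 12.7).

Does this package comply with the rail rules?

Oral LD50 36.2 mg/kg meets the Class 6.1 criterion (Toxic), so the insecticide concentrate is Class 6.1.
The drain opener has pH 12.7, which is ≥ 12, so it is Class 8 (Corrosive).
Class 8 quantity: 800 L.
800 L exceeds the rail limit of 500 L for Class 8.
Class 6.1 quantity: 55 g.
That is within the Class 6.1 rail limit of 100 g.

No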